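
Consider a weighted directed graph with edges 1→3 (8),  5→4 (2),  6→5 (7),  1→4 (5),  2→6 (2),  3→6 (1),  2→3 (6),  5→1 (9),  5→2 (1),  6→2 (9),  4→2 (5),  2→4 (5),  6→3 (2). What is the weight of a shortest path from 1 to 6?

9

Paths from 1 to 6:
1 → 3 → 6: 8 + 1 = 9
1 → 4 → 2 → 3 → 6: 5 + 5 + 6 + 1 = 17
1 → 4 → 2 → 6: 5 + 5 + 2 = 12
Shortest: 9.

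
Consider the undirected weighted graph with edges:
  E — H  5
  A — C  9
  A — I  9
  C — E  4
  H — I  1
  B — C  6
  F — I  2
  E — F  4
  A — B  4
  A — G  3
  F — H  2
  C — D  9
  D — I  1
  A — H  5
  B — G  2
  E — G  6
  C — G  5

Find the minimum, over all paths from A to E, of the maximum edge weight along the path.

5

A few of the A→E routes:
A→H→I→F→E: max(5, 1, 2, 4) = 5
A→G→C→E: max(3, 5, 4) = 5
A→B→G→C→E: max(4, 2, 5, 4) = 5
A→H→E: max(5, 5) = 5
A→H→F→E: max(5, 2, 4) = 5
A→B→G→E: max(4, 2, 6) = 6
Smallest bottleneck: 5.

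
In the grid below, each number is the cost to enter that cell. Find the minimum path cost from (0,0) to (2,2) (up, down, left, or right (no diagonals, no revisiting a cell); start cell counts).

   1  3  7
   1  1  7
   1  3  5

11

One optimal route is [0,0] [1,0] [1,1] [2,1] [2,2].
Its cost is 1 + 1 + 1 + 3 + 5 = 11.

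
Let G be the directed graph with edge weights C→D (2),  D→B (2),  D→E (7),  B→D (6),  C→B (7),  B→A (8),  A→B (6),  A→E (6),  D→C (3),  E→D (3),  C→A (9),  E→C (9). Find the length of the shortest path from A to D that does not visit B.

Candidate routes:
A → E → D: 6 + 3 = 9
A → E → C → D: 6 + 9 + 2 = 17
Shortest: 9.

9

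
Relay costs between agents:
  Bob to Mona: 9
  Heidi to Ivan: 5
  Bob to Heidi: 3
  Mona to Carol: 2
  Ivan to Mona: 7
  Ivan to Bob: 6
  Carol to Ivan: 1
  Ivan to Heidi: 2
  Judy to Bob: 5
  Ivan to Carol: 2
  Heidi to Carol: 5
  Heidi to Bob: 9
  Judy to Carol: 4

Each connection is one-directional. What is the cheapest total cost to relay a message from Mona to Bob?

9

Paths from Mona to Bob:
Mona→Carol→Ivan→Heidi→Bob: 2 + 1 + 2 + 9 = 14
Mona→Carol→Ivan→Bob: 2 + 1 + 6 = 9
Best route has total 9.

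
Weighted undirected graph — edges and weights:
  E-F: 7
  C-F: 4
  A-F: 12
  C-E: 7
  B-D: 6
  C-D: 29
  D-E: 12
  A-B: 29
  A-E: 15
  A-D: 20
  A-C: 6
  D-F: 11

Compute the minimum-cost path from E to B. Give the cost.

18

Comparing a few candidate routes:
E→C→A→D→B: 7 + 6 + 20 + 6 = 39
E→A→D→B: 15 + 20 + 6 = 41
E→D→B: 12 + 6 = 18
E→F→D→B: 7 + 11 + 6 = 24
E→C→F→D→B: 7 + 4 + 11 + 6 = 28
Best route has total 18.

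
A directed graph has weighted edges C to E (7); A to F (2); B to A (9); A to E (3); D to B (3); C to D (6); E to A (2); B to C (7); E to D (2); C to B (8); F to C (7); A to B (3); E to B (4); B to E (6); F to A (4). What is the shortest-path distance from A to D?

A few of the A→D routes:
A-B-E-D: 3 + 6 + 2 = 11
A-F-C-D: 2 + 7 + 6 = 15
A-F-C-E-D: 2 + 7 + 7 + 2 = 18
A-B-C-E-D: 3 + 7 + 7 + 2 = 19
A-E-D: 3 + 2 = 5
A-B-C-D: 3 + 7 + 6 = 16
The minimum is 5.

5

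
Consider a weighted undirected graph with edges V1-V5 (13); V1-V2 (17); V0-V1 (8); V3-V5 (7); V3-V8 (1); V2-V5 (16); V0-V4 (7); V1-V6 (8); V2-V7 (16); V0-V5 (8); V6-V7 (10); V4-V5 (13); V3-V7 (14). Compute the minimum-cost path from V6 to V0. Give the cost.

Some routes from V6 to V0:
V6→V1→V5→V0: 8 + 13 + 8 = 29
V6→V7→V3→V5→V0: 10 + 14 + 7 + 8 = 39
V6→V1→V5→V4→V0: 8 + 13 + 13 + 7 = 41
V6→V1→V0: 8 + 8 = 16
The minimum is 16.

16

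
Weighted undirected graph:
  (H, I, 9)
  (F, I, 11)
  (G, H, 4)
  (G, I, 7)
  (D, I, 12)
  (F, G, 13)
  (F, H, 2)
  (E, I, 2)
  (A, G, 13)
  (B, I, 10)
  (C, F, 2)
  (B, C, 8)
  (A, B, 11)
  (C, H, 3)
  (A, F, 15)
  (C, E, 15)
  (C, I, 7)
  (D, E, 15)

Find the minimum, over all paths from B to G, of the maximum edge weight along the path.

A few of the B→G routes:
B -> C -> H -> G: max(8, 3, 4) = 8
B -> C -> I -> G: max(8, 7, 7) = 8
B -> C -> I -> H -> G: max(8, 7, 9, 4) = 9
B -> C -> F -> H -> G: max(8, 2, 2, 4) = 8
B -> C -> F -> H -> I -> G: max(8, 2, 2, 9, 7) = 9
Best route has worst link 8.

8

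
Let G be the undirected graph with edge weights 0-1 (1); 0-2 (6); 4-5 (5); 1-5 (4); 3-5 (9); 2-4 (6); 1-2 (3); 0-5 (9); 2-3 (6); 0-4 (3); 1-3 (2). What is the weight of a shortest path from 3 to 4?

Some routes from 3 to 4:
3→1→0→4: 2 + 1 + 3 = 6
3→2→4: 6 + 6 = 12
3→1→2→4: 2 + 3 + 6 = 11
3→1→5→4: 2 + 4 + 5 = 11
Shortest: 6.

6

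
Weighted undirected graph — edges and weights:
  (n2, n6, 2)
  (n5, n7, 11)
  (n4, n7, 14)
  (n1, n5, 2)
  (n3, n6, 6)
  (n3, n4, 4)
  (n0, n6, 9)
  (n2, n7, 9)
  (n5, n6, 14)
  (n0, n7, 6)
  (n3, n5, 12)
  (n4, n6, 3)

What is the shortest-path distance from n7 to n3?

Comparing a few candidate routes:
n7-n0-n6-n4-n3: 6 + 9 + 3 + 4 = 22
n7-n2-n6-n4-n3: 9 + 2 + 3 + 4 = 18
n7-n4-n3: 14 + 4 = 18
n7-n2-n6-n3: 9 + 2 + 6 = 17
n7-n0-n6-n3: 6 + 9 + 6 = 21
Best route has total 17.

17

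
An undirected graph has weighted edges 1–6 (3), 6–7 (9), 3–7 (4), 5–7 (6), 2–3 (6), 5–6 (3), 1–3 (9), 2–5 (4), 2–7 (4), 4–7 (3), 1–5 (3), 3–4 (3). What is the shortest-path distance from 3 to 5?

10

Comparing a few candidate routes:
3-4-7-5: 3 + 3 + 6 = 12
3-7-5: 4 + 6 = 10
3-7-2-5: 4 + 4 + 4 = 12
3-1-5: 9 + 3 = 12
3-2-5: 6 + 4 = 10
3-4-7-2-5: 3 + 3 + 4 + 4 = 14
The minimum is 10.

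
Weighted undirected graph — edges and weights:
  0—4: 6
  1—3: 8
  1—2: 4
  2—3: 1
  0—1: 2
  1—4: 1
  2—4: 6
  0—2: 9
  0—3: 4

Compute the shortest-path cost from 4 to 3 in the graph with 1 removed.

Checking several routes:
4 - 0 - 2 - 3: 6 + 9 + 1 = 16
4 - 0 - 3: 6 + 4 = 10
4 - 2 - 3: 6 + 1 = 7
Best route has total 7.

7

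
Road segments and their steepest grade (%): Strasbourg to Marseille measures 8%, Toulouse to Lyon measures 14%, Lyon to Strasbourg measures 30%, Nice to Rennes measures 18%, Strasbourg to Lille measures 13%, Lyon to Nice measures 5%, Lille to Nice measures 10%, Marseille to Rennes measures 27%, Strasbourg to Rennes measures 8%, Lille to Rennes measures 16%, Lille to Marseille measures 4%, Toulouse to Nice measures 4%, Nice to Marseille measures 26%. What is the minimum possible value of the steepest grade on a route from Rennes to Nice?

10

A few of the Rennes→Nice routes:
Rennes -> Nice: max(18) = 18
Rennes -> Lille -> Strasbourg -> Marseille -> Nice: max(16, 13, 8, 26) = 26
Rennes -> Strasbourg -> Lille -> Nice: max(8, 13, 10) = 13
Rennes -> Lille -> Marseille -> Nice: max(16, 4, 26) = 26
Rennes -> Lille -> Nice: max(16, 10) = 16
Rennes -> Strasbourg -> Marseille -> Lille -> Nice: max(8, 8, 4, 10) = 10
Smallest bottleneck: 10%.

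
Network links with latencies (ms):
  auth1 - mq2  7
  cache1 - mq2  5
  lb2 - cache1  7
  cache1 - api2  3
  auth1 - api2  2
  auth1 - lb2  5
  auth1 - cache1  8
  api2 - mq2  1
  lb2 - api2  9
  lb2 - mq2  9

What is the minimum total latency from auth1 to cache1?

Some routes from auth1 to cache1:
auth1-cache1: 8
auth1-api2-cache1: 2 + 3 = 5
auth1-api2-mq2-cache1: 2 + 1 + 5 = 8
auth1-mq2-api2-cache1: 7 + 1 + 3 = 11
The minimum is 5 ms.

5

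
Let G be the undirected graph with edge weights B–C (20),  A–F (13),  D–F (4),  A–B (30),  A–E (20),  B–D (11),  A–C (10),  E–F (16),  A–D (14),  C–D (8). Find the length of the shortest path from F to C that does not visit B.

12

Paths from F to C avoiding B:
F→A→C: 13 + 10 = 23
F→E→A→C: 16 + 20 + 10 = 46
F→A→D→C: 13 + 14 + 8 = 35
F→D→A→C: 4 + 14 + 10 = 28
F→D→C: 4 + 8 = 12
F→E→A→D→C: 16 + 20 + 14 + 8 = 58
The minimum is 12.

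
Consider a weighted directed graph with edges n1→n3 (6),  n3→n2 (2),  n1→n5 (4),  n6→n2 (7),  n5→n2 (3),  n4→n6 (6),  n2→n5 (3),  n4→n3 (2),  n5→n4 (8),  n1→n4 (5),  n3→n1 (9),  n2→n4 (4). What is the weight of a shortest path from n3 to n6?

12

Some routes from n3 to n6:
n3 -> n1 -> n4 -> n6: 9 + 5 + 6 = 20
n3 -> n2 -> n5 -> n4 -> n6: 2 + 3 + 8 + 6 = 19
n3 -> n1 -> n5 -> n2 -> n4 -> n6: 9 + 4 + 3 + 4 + 6 = 26
n3 -> n2 -> n4 -> n6: 2 + 4 + 6 = 12
The minimum is 12.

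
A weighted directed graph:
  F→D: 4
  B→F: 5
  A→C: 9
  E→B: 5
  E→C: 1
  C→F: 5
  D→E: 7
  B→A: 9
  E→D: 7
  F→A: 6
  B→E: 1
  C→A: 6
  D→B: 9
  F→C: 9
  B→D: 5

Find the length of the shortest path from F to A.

6

Comparing a few candidate routes:
F - A: 6
F - C - A: 9 + 6 = 15
F - D - E - C - A: 4 + 7 + 1 + 6 = 18
The minimum is 6.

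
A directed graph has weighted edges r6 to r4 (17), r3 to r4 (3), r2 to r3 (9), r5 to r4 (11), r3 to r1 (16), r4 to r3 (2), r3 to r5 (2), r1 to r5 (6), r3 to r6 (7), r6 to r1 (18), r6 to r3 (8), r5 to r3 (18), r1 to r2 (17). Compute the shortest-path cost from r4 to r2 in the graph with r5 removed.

Paths from r4 to r2 avoiding r5:
r4 - r3 - r1 - r2: 2 + 16 + 17 = 35
r4 - r3 - r6 - r1 - r2: 2 + 7 + 18 + 17 = 44
Shortest: 35.

35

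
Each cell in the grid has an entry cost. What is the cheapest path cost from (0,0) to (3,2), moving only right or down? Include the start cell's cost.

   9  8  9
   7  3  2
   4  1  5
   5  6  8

Best path: r0c0 → r1c0 → r1c1 → r2c1 → r2c2 → r3c2
Cost: 9 + 7 + 3 + 1 + 5 + 8 = 33

33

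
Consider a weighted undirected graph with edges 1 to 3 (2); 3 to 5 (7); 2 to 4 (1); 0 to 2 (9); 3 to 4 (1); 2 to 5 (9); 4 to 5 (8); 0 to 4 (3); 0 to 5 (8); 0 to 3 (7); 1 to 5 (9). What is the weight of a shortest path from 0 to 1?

Checking several routes:
0→4→3→1: 3 + 1 + 2 = 6
0→2→4→3→1: 9 + 1 + 1 + 2 = 13
0→3→1: 7 + 2 = 9
Shortest: 6.

6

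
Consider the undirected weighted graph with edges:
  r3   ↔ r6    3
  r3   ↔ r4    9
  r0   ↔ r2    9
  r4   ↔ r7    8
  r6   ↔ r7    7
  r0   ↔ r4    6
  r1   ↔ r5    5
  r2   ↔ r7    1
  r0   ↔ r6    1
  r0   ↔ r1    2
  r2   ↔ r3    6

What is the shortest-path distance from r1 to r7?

Some routes from r1 to r7:
r1→r0→r6→r3→r2→r7: 2 + 1 + 3 + 6 + 1 = 13
r1→r0→r6→r7: 2 + 1 + 7 = 10
r1→r0→r2→r7: 2 + 9 + 1 = 12
Shortest: 10.

10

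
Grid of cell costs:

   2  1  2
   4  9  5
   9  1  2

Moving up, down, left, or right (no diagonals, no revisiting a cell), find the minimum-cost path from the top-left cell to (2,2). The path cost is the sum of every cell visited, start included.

Cheapest: r0c0 -> r0c1 -> r0c2 -> r1c2 -> r2c2
  2 + 1 + 2 + 5 + 2 = 12

12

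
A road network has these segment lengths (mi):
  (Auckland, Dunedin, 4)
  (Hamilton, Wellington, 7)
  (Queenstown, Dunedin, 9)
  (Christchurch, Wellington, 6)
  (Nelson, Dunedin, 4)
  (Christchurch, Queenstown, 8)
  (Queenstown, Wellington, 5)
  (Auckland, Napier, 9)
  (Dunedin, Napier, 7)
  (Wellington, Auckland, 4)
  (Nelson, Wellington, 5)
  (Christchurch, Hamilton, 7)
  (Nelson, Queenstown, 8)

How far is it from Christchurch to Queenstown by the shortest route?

Checking several routes:
Christchurch - Wellington - Queenstown: 6 + 5 = 11
Christchurch - Queenstown: 8
Christchurch - Wellington - Nelson - Queenstown: 6 + 5 + 8 = 19
Christchurch - Hamilton - Wellington - Queenstown: 7 + 7 + 5 = 19
Christchurch - Wellington - Auckland - Dunedin - Queenstown: 6 + 4 + 4 + 9 = 23
Best route has total 8 mi.

8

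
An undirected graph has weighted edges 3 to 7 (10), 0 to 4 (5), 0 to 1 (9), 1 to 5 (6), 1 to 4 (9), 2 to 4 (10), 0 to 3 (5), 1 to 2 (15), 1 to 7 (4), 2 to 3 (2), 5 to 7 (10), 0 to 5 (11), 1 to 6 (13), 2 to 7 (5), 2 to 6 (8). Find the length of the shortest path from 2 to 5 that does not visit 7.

A few of the 2→5 routes:
2 -> 3 -> 0 -> 4 -> 1 -> 5: 2 + 5 + 5 + 9 + 6 = 27
2 -> 1 -> 5: 15 + 6 = 21
2 -> 4 -> 0 -> 5: 10 + 5 + 11 = 26
2 -> 4 -> 1 -> 5: 10 + 9 + 6 = 25
2 -> 3 -> 0 -> 5: 2 + 5 + 11 = 18
2 -> 3 -> 0 -> 1 -> 5: 2 + 5 + 9 + 6 = 22
Shortest: 18.

18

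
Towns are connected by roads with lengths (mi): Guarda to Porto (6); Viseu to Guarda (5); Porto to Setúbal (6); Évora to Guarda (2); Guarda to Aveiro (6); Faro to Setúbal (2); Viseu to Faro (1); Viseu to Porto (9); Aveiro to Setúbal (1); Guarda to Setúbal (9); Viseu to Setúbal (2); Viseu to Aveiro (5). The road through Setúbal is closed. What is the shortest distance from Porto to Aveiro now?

Routes from Porto to Aveiro avoiding Setúbal:
Porto-Viseu-Aveiro: 9 + 5 = 14
Porto-Guarda-Aveiro: 6 + 6 = 12
Porto-Viseu-Guarda-Aveiro: 9 + 5 + 6 = 20
Porto-Guarda-Viseu-Aveiro: 6 + 5 + 5 = 16
The minimum is 12 mi.

12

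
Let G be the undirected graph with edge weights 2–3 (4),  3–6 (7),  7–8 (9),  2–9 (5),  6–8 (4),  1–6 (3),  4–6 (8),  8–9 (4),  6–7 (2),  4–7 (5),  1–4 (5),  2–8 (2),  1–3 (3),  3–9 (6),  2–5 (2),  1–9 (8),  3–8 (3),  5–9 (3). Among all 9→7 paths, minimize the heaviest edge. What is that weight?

3

Some routes from 9 to 7:
9 → 5 → 2 → 3 → 8 → 6 → 7: max(3, 2, 4, 3, 4, 2) = 4
9 → 8 → 2 → 3 → 1 → 6 → 7: max(4, 2, 4, 3, 3, 2) = 4
9 → 5 → 2 → 8 → 3 → 1 → 6 → 7: max(3, 2, 2, 3, 3, 3, 2) = 3
9 → 5 → 2 → 8 → 6 → 7: max(3, 2, 2, 4, 2) = 4
9 → 8 → 6 → 7: max(4, 4, 2) = 4
9 → 5 → 2 → 3 → 1 → 6 → 7: max(3, 2, 4, 3, 3, 2) = 4
The minimum achievable maximum is 3.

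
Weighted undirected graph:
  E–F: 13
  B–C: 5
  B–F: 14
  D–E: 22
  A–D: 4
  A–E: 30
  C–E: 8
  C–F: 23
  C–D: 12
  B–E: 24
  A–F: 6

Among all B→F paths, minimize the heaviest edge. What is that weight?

12

A few of the B→F routes:
B - C - E - F: max(5, 8, 13) = 13
B - C - D - A - F: max(5, 12, 4, 6) = 12
B - C - D - E - F: max(5, 12, 22, 13) = 22
B - F: max(14) = 14
The minimum achievable maximum is 12.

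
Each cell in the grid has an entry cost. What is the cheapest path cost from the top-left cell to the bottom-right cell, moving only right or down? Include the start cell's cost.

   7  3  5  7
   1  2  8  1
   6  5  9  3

Best path: (0,0) (1,0) (1,1) (1,2) (1,3) (2,3)
Cost: 7 + 1 + 2 + 8 + 1 + 3 = 22

22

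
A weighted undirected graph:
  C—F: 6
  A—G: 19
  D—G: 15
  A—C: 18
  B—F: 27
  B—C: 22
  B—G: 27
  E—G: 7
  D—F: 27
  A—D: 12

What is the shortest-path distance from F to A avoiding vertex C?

39

Candidate routes:
F - D - A: 27 + 12 = 39
F - D - G - A: 27 + 15 + 19 = 61
F - B - G - D - A: 27 + 27 + 15 + 12 = 81
F - B - G - A: 27 + 27 + 19 = 73
Shortest: 39.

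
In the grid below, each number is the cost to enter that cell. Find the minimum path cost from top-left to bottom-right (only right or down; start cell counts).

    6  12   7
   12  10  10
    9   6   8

Take (0,0) → (1,0) → (2,0) → (2,1) → (2,2) for a total of 6 + 12 + 9 + 6 + 8 = 41.
For comparison, the top-then-right route costs 43.

41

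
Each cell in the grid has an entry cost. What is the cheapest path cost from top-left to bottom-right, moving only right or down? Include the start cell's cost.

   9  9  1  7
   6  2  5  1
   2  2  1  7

27

Path (0,0) -> (1,0) -> (1,1) -> (2,1) -> (2,2) -> (2,3): 9 + 6 + 2 + 2 + 1 + 7 = 27.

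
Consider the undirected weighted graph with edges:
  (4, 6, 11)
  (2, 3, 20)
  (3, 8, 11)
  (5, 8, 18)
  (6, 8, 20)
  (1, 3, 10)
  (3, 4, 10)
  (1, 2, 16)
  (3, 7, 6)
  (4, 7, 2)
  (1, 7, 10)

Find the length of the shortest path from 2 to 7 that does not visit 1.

26

Candidate routes:
2 -> 3 -> 4 -> 7: 20 + 10 + 2 = 32
2 -> 3 -> 8 -> 6 -> 4 -> 7: 20 + 11 + 20 + 11 + 2 = 64
2 -> 3 -> 7: 20 + 6 = 26
The minimum is 26.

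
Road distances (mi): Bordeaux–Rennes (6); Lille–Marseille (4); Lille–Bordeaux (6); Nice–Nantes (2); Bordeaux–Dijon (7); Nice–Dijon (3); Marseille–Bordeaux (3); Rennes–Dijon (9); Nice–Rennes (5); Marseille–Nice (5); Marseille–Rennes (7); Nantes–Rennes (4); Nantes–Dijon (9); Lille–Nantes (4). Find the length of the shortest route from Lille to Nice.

A few of the Lille→Nice routes:
Lille → Nantes → Rennes → Nice: 4 + 4 + 5 = 13
Lille → Marseille → Nice: 4 + 5 = 9
Lille → Nantes → Nice: 4 + 2 = 6
Best route has total 6 mi.

6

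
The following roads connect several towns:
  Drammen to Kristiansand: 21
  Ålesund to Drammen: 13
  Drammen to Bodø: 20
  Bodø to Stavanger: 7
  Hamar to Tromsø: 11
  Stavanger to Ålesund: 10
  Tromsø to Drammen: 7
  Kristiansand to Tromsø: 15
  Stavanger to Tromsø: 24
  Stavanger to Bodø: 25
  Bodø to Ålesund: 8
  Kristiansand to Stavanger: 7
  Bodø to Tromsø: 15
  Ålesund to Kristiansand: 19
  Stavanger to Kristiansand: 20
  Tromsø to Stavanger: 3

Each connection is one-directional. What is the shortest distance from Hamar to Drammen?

18

Routes from Hamar to Drammen:
Hamar→Tromsø→Drammen: 11 + 7 = 18
Hamar→Tromsø→Stavanger→Ålesund→Drammen: 11 + 3 + 10 + 13 = 37
Hamar→Tromsø→Stavanger→Bodø→Ålesund→Drammen: 11 + 3 + 25 + 8 + 13 = 60
Best route has total 18.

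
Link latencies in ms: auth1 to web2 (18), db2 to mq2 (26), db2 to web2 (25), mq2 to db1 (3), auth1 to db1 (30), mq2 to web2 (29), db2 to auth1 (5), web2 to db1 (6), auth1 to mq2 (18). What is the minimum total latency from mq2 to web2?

9

Comparing a few candidate routes:
mq2 - auth1 - web2: 18 + 18 = 36
mq2 - db1 - web2: 3 + 6 = 9
mq2 - web2: 29
Shortest: 9 ms.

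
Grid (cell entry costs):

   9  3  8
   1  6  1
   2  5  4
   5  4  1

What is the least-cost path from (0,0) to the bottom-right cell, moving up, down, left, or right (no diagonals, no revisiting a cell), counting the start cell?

Cheapest: r0c0→r1c0→r1c1→r1c2→r2c2→r3c2
  9 + 1 + 6 + 1 + 4 + 1 = 22

22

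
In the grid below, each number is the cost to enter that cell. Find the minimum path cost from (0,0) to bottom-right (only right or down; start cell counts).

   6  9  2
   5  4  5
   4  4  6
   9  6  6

Path r0c0→r1c0→r1c1→r2c1→r2c2→r3c2: 6 + 5 + 4 + 4 + 6 + 6 = 31.
(Top row then right column would cost 34.)

31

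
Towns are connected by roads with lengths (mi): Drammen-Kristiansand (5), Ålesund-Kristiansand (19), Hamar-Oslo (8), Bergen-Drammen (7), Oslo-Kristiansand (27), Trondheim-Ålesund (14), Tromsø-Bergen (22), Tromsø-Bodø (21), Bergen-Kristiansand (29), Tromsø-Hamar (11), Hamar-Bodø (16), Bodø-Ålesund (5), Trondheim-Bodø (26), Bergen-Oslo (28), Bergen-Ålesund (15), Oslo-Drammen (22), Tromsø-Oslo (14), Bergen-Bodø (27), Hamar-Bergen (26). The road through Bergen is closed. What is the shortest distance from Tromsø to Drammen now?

36

Comparing a few candidate routes:
Tromsø → Hamar → Oslo → Drammen: 11 + 8 + 22 = 41
Tromsø → Oslo → Kristiansand → Drammen: 14 + 27 + 5 = 46
Tromsø → Bodø → Ålesund → Kristiansand → Drammen: 21 + 5 + 19 + 5 = 50
Tromsø → Oslo → Drammen: 14 + 22 = 36
The minimum is 36 mi.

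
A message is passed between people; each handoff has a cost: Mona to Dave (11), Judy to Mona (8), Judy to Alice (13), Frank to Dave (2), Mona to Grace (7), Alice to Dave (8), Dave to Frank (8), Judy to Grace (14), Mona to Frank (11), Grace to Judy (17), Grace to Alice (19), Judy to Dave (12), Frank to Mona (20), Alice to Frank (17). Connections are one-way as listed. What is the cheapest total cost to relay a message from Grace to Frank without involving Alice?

36

Candidate routes:
Grace→Judy→Mona→Dave→Frank: 17 + 8 + 11 + 8 = 44
Grace→Judy→Dave→Frank: 17 + 12 + 8 = 37
Grace→Judy→Mona→Frank: 17 + 8 + 11 = 36
Shortest: 36.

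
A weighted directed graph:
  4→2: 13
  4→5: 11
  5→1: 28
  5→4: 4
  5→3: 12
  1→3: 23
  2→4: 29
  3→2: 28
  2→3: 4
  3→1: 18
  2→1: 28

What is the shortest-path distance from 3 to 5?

68

Paths from 3 to 5:
3-2-4-5: 28 + 29 + 11 = 68
Shortest: 68.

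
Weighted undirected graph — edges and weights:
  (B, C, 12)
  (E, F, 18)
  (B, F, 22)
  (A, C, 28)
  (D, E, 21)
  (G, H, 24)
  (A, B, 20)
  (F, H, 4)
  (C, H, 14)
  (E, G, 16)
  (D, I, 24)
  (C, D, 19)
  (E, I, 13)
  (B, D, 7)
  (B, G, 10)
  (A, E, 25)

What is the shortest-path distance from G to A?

30

Some routes from G to A:
G-E-D-B-A: 16 + 21 + 7 + 20 = 64
G-B-C-A: 10 + 12 + 28 = 50
G-B-D-E-A: 10 + 7 + 21 + 25 = 63
G-B-A: 10 + 20 = 30
G-E-A: 16 + 25 = 41
Best route has total 30.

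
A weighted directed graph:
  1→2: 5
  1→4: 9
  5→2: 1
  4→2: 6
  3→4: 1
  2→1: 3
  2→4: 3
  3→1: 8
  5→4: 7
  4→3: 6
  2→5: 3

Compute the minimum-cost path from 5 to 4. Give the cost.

Paths from 5 to 4:
5-2-4: 1 + 3 = 4
5-2-1-4: 1 + 3 + 9 = 13
5-4: 7
The minimum is 4.

4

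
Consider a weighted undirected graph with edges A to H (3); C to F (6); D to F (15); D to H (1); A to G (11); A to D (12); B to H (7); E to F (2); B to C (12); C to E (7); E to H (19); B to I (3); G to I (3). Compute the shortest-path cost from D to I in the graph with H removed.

Candidate routes:
D→F→E→C→B→I: 15 + 2 + 7 + 12 + 3 = 39
D→A→G→I: 12 + 11 + 3 = 26
D→F→C→B→I: 15 + 6 + 12 + 3 = 36
The minimum is 26.

26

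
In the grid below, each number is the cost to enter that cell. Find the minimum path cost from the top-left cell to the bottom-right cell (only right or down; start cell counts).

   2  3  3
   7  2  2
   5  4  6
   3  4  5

20

Take r0c0 → r0c1 → r1c1 → r1c2 → r2c2 → r3c2 for a total of 2 + 3 + 2 + 2 + 6 + 5 = 20.
(Top row then right column would cost 21.)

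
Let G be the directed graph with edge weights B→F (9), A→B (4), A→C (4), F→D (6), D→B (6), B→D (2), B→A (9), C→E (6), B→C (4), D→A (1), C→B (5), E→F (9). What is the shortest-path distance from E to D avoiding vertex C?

15

Paths from E to D avoiding C:
E → F → D: 9 + 6 = 15
Shortest: 15.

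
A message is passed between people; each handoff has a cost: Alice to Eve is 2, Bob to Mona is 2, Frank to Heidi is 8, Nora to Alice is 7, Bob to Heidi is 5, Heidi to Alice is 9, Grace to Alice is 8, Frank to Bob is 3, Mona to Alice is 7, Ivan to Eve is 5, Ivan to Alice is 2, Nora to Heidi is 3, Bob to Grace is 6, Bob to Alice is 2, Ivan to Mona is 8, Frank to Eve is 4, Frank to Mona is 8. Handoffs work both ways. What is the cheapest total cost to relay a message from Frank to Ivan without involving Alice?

Routes from Frank to Ivan avoiding Alice:
Frank - Heidi - Bob - Mona - Ivan: 8 + 5 + 2 + 8 = 23
Frank - Eve - Ivan: 4 + 5 = 9
Frank - Bob - Mona - Ivan: 3 + 2 + 8 = 13
Frank - Mona - Ivan: 8 + 8 = 16
Shortest: 9.

9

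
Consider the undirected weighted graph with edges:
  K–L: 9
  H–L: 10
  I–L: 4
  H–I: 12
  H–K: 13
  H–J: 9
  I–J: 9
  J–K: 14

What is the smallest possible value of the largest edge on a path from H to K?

A few of the H→K routes:
H-K: max(13) = 13
H-L-K: max(10, 9) = 10
H-I-L-K: max(12, 4, 9) = 12
H-J-I-L-K: max(9, 9, 4, 9) = 9
Smallest bottleneck: 9.

9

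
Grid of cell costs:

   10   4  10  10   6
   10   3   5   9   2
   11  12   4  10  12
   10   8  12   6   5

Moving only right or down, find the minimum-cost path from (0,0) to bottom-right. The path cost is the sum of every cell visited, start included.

Take r0c0→r0c1→r1c1→r1c2→r2c2→r2c3→r3c3→r3c4 for a total of 10 + 4 + 3 + 5 + 4 + 10 + 6 + 5 = 47.
For comparison, the top-then-right route costs 59.

47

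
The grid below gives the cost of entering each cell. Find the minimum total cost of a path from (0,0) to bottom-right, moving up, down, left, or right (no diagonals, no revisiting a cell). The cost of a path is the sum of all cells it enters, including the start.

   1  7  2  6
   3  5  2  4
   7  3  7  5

One optimal route is (0,0)→(1,0)→(1,1)→(1,2)→(1,3)→(2,3).
Its cost is 1 + 3 + 5 + 2 + 4 + 5 = 20.

20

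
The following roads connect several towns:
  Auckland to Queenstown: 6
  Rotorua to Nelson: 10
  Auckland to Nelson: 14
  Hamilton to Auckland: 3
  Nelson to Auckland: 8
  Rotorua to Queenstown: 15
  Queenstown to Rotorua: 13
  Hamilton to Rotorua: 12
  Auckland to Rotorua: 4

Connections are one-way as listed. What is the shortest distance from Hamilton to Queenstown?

Paths from Hamilton to Queenstown:
Hamilton - Rotorua - Nelson - Auckland - Queenstown: 12 + 10 + 8 + 6 = 36
Hamilton - Rotorua - Queenstown: 12 + 15 = 27
Hamilton - Auckland - Rotorua - Queenstown: 3 + 4 + 15 = 22
Hamilton - Auckland - Queenstown: 3 + 6 = 9
The minimum is 9.

9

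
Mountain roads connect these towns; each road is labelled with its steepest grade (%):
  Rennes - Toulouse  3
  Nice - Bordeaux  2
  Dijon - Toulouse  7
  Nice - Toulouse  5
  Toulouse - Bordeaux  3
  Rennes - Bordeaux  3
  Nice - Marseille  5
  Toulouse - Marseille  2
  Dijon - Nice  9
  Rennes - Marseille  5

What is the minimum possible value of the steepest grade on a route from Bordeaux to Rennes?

A few of the Bordeaux→Rennes routes:
Bordeaux -> Toulouse -> Nice -> Marseille -> Rennes: max(3, 5, 5, 5) = 5
Bordeaux -> Rennes: max(3) = 3
Bordeaux -> Toulouse -> Rennes: max(3, 3) = 3
Smallest bottleneck: 3%.

3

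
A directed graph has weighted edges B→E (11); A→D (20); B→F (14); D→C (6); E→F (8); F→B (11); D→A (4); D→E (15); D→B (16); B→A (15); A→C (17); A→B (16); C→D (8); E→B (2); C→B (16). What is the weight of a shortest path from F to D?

46

Paths from F to D:
F→B→A→C→D: 11 + 15 + 17 + 8 = 51
F→B→A→D: 11 + 15 + 20 = 46
Best route has total 46.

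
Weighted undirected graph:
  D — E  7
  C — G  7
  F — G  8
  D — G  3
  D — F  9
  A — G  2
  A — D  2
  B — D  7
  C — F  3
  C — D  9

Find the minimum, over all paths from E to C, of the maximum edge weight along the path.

7

Checking several routes:
E→D→G→C: max(7, 3, 7) = 7
E→D→A→G→C: max(7, 2, 2, 7) = 7
E→D→F→G→C: max(7, 9, 8, 7) = 9
E→D→G→F→C: max(7, 3, 8, 3) = 8
E→D→A→G→F→C: max(7, 2, 2, 8, 3) = 8
Smallest bottleneck: 7.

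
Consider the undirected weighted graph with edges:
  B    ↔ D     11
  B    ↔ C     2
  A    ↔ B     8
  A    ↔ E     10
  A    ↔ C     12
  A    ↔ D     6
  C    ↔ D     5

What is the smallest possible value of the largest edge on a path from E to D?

10

Paths from E to D:
E → A → B → C → D: max(10, 8, 2, 5) = 10
E → A → D: max(10, 6) = 10
E → A → B → D: max(10, 8, 11) = 11
E → A → C → D: max(10, 12, 5) = 12
E → A → C → B → D: max(10, 12, 2, 11) = 12
Smallest bottleneck: 10.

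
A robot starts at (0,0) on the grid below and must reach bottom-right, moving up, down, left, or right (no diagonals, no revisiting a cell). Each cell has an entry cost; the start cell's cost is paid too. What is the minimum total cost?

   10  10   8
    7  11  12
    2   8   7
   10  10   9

Take (0,0) (1,0) (2,0) (2,1) (2,2) (3,2) for a total of 10 + 7 + 2 + 8 + 7 + 9 = 43.

43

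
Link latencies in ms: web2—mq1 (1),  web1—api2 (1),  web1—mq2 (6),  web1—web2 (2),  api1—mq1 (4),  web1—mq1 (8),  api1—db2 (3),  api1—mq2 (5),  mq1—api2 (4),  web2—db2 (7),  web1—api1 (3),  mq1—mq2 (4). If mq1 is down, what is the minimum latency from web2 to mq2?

Paths from web2 to mq2 avoiding mq1:
web2 - web1 - mq2: 2 + 6 = 8
web2 - web1 - api1 - mq2: 2 + 3 + 5 = 10
web2 - db2 - api1 - mq2: 7 + 3 + 5 = 15
web2 - db2 - api1 - web1 - mq2: 7 + 3 + 3 + 6 = 19
Shortest: 8 ms.

8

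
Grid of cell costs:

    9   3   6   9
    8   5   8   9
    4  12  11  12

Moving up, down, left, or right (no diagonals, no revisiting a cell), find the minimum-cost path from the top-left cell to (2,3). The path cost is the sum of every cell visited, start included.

One optimal route is r0c0 → r0c1 → r1c1 → r1c2 → r1c3 → r2c3.
Its cost is 9 + 3 + 5 + 8 + 9 + 12 = 46.

46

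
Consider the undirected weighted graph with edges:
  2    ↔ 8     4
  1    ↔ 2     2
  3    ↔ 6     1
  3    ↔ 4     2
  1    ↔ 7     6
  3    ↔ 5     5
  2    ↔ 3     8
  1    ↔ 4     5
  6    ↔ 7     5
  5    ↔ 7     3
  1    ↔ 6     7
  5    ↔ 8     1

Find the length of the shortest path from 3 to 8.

6

Comparing a few candidate routes:
3 → 4 → 1 → 2 → 8: 2 + 5 + 2 + 4 = 13
3 → 4 → 1 → 7 → 5 → 8: 2 + 5 + 6 + 3 + 1 = 17
3 → 6 → 7 → 5 → 8: 1 + 5 + 3 + 1 = 10
3 → 6 → 1 → 2 → 8: 1 + 7 + 2 + 4 = 14
3 → 2 → 8: 8 + 4 = 12
3 → 5 → 8: 5 + 1 = 6
Shortest: 6.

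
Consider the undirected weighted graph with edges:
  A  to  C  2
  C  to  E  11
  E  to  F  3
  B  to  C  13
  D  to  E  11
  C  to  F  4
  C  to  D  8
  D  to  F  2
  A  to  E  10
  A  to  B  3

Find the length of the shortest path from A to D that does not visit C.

15

Routes from A to D avoiding C:
A → E → D: 10 + 11 = 21
A → E → F → D: 10 + 3 + 2 = 15
Best route has total 15.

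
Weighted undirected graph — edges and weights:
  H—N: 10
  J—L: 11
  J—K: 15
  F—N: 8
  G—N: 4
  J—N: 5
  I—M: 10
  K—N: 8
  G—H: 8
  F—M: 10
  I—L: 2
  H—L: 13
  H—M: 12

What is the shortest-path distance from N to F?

8

Some routes from N to F:
N → H → L → I → M → F: 10 + 13 + 2 + 10 + 10 = 45
N → J → L → I → M → F: 5 + 11 + 2 + 10 + 10 = 38
N → F: 8
N → H → M → F: 10 + 12 + 10 = 32
N → G → H → M → F: 4 + 8 + 12 + 10 = 34
Shortest: 8.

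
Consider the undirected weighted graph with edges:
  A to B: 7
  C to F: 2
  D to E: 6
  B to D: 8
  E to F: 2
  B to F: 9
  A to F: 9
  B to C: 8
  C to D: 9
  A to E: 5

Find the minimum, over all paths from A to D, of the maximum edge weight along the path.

6

Some routes from A to D:
A→F→C→D: max(9, 2, 9) = 9
A→E→D: max(5, 6) = 6
A→B→D: max(7, 8) = 8
A→E→F→C→B→D: max(5, 2, 2, 8, 8) = 8
A→B→C→F→E→D: max(7, 8, 2, 2, 6) = 8
The minimum achievable maximum is 6.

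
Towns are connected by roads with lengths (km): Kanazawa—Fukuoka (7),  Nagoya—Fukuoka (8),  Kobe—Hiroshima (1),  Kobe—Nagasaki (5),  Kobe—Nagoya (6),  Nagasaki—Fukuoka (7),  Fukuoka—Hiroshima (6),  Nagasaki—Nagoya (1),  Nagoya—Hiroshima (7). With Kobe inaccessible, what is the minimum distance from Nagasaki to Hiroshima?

Paths from Nagasaki to Hiroshima avoiding Kobe:
Nagasaki-Nagoya-Hiroshima: 1 + 7 = 8
Nagasaki-Nagoya-Fukuoka-Hiroshima: 1 + 8 + 6 = 15
Nagasaki-Fukuoka-Hiroshima: 7 + 6 = 13
Nagasaki-Fukuoka-Nagoya-Hiroshima: 7 + 8 + 7 = 22
Shortest: 8 km.

8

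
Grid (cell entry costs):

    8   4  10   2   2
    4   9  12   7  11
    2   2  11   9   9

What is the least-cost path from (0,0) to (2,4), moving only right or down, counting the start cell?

One optimal route is [0,0] [1,0] [2,0] [2,1] [2,2] [2,3] [2,4].
Its cost is 8 + 4 + 2 + 2 + 11 + 9 + 9 = 45.

45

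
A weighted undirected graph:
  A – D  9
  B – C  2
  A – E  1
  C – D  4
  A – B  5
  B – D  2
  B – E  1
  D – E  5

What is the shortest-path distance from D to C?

A few of the D→C routes:
D-B-C: 2 + 2 = 4
D-C: 4
D-E-B-C: 5 + 1 + 2 = 8
The minimum is 4.

4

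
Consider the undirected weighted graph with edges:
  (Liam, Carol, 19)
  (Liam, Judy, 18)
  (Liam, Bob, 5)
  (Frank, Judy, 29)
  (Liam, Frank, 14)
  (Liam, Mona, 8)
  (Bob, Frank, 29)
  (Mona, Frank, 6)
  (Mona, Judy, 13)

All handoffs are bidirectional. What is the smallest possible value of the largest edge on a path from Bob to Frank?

Comparing a few candidate routes:
Bob -> Liam -> Frank: max(5, 14) = 14
Bob -> Liam -> Judy -> Mona -> Frank: max(5, 18, 13, 6) = 18
Bob -> Liam -> Mona -> Frank: max(5, 8, 6) = 8
Smallest bottleneck: 8.

8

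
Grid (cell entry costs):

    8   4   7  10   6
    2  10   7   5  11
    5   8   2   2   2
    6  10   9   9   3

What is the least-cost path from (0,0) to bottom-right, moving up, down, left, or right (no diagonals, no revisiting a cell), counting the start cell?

Path [0,0] → [1,0] → [2,0] → [2,1] → [2,2] → [2,3] → [2,4] → [3,4]: 8 + 2 + 5 + 8 + 2 + 2 + 2 + 3 = 32.

32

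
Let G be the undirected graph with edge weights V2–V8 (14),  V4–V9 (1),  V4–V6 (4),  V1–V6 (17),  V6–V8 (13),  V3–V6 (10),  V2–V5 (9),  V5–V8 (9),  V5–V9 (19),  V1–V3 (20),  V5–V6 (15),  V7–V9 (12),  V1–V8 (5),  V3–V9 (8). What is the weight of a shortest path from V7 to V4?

13

A few of the V7→V4 routes:
V7 → V9 → V3 → V6 → V4: 12 + 8 + 10 + 4 = 34
V7 → V9 → V5 → V6 → V4: 12 + 19 + 15 + 4 = 50
V7 → V9 → V4: 12 + 1 = 13
Best route has total 13.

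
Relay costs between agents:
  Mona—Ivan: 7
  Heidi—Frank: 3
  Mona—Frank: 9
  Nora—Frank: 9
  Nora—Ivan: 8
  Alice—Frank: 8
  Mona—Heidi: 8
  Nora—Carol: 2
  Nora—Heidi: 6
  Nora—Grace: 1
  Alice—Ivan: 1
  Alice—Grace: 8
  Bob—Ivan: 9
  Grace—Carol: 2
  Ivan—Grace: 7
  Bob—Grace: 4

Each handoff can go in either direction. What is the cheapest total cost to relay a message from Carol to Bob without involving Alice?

Some routes from Carol to Bob avoiding Alice:
Carol-Grace-Ivan-Bob: 2 + 7 + 9 = 18
Carol-Nora-Ivan-Bob: 2 + 8 + 9 = 19
Carol-Nora-Grace-Ivan-Bob: 2 + 1 + 7 + 9 = 19
Carol-Grace-Nora-Ivan-Bob: 2 + 1 + 8 + 9 = 20
Carol-Grace-Bob: 2 + 4 = 6
Carol-Nora-Grace-Bob: 2 + 1 + 4 = 7
The minimum is 6.

6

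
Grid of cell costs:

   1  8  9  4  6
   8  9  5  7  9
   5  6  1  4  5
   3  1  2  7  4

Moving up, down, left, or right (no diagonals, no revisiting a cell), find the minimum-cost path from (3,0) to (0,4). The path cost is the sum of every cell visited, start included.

28

One optimal route is (3,0) (3,1) (3,2) (2,2) (2,3) (1,3) (0,3) (0,4).
Its cost is 3 + 1 + 2 + 1 + 4 + 7 + 4 + 6 = 28.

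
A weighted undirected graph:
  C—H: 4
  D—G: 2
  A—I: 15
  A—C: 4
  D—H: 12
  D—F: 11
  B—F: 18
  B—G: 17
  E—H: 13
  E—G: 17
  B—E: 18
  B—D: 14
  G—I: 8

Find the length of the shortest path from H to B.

Checking several routes:
H - D - B: 12 + 14 = 26
H - D - F - B: 12 + 11 + 18 = 41
H - E - G - D - B: 13 + 17 + 2 + 14 = 46
H - E - B: 13 + 18 = 31
H - D - G - B: 12 + 2 + 17 = 31
Shortest: 26.

26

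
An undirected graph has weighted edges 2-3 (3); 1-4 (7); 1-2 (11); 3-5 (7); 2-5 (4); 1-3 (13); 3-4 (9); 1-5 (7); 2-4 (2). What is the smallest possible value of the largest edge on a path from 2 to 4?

2

Checking several routes:
2→5→1→4: max(4, 7, 7) = 7
2→4: max(2) = 2
2→3→5→1→4: max(3, 7, 7, 7) = 7
Best route has worst link 2.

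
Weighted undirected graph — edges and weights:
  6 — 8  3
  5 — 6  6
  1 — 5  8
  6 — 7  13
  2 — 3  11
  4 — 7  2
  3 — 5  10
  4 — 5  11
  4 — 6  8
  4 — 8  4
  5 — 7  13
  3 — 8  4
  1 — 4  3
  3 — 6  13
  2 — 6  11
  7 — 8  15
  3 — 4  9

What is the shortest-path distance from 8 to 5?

A few of the 8→5 routes:
8 → 3 → 5: 4 + 10 = 14
8 → 4 → 7 → 5: 4 + 2 + 13 = 19
8 → 4 → 5: 4 + 11 = 15
8 → 4 → 6 → 5: 4 + 8 + 6 = 18
8 → 6 → 5: 3 + 6 = 9
8 → 4 → 1 → 5: 4 + 3 + 8 = 15
The minimum is 9.

9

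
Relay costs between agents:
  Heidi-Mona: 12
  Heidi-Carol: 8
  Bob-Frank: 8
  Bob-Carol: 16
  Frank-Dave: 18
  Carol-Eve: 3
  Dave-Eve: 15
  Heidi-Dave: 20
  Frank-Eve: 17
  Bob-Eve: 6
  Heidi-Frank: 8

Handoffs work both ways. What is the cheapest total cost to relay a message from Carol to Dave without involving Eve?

Some routes from Carol to Dave avoiding Eve:
Carol-Heidi-Dave: 8 + 20 = 28
Carol-Heidi-Frank-Dave: 8 + 8 + 18 = 34
Carol-Bob-Frank-Dave: 16 + 8 + 18 = 42
Best route has total 28.

28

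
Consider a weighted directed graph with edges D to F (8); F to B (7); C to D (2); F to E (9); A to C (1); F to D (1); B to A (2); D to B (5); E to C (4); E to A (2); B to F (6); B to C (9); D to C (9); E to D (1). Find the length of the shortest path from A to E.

20

Paths from A to E:
A - C - D - B - F - E: 1 + 2 + 5 + 6 + 9 = 23
A - C - D - F - E: 1 + 2 + 8 + 9 = 20
Shortest: 20.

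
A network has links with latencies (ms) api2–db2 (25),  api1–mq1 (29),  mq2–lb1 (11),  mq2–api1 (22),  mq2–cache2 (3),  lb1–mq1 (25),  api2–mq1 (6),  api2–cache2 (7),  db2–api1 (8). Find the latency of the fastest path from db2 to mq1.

A few of the db2→mq1 routes:
db2→api1→mq1: 8 + 29 = 37
db2→api2→cache2→mq2→lb1→mq1: 25 + 7 + 3 + 11 + 25 = 71
db2→api1→mq2→lb1→mq1: 8 + 22 + 11 + 25 = 66
db2→api2→mq1: 25 + 6 = 31
db2→api1→mq2→cache2→api2→mq1: 8 + 22 + 3 + 7 + 6 = 46
The minimum is 31 ms.

31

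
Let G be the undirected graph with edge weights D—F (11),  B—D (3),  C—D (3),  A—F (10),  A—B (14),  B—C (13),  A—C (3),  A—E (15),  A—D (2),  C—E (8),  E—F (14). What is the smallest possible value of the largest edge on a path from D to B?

3

Checking several routes:
D-A-C-B: max(2, 3, 13) = 13
D-F-A-B: max(11, 10, 14) = 14
D-C-B: max(3, 13) = 13
D-B: max(3) = 3
D-F-E-C-B: max(11, 14, 8, 13) = 14
D-F-A-C-B: max(11, 10, 3, 13) = 13
Smallest bottleneck: 3.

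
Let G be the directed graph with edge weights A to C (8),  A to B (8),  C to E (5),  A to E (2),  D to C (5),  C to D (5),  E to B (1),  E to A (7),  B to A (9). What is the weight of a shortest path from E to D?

Paths from E to D:
E - A - C - D: 7 + 8 + 5 = 20
E - B - A - C - D: 1 + 9 + 8 + 5 = 23
Best route has total 20.

20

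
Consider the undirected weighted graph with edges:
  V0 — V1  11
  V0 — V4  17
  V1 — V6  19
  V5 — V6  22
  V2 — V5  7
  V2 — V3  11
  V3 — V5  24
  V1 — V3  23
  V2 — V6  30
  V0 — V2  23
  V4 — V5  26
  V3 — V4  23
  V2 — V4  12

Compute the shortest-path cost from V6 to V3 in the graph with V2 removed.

Some routes from V6 to V3 avoiding V2:
V6→V1→V0→V4→V3: 19 + 11 + 17 + 23 = 70
V6→V1→V3: 19 + 23 = 42
V6→V5→V3: 22 + 24 = 46
Best route has total 42.

42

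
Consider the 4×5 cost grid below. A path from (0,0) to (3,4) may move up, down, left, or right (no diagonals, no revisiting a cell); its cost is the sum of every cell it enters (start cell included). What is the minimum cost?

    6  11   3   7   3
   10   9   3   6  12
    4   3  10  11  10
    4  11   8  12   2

52

Cheapest: [0,0] -> [0,1] -> [0,2] -> [1,2] -> [1,3] -> [2,3] -> [2,4] -> [3,4]
  6 + 11 + 3 + 3 + 6 + 11 + 10 + 2 = 52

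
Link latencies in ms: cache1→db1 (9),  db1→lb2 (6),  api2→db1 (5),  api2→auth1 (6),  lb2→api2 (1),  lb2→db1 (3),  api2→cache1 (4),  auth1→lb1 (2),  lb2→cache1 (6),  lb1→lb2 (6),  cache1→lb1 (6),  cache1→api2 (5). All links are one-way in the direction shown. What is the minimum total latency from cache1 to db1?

9

Comparing a few candidate routes:
cache1-lb1-lb2-api2-db1: 6 + 6 + 1 + 5 = 18
cache1-db1: 9
cache1-lb1-lb2-db1: 6 + 6 + 3 = 15
cache1-api2-db1: 5 + 5 = 10
The minimum is 9 ms.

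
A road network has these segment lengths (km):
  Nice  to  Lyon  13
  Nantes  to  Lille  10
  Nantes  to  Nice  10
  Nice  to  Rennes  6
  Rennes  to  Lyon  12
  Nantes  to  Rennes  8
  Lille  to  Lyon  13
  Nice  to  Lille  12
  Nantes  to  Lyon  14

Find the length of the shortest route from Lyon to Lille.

Comparing a few candidate routes:
Lyon -> Rennes -> Nantes -> Lille: 12 + 8 + 10 = 30
Lyon -> Lille: 13
Lyon -> Nice -> Lille: 13 + 12 = 25
Lyon -> Nantes -> Lille: 14 + 10 = 24
Best route has total 13 km.

13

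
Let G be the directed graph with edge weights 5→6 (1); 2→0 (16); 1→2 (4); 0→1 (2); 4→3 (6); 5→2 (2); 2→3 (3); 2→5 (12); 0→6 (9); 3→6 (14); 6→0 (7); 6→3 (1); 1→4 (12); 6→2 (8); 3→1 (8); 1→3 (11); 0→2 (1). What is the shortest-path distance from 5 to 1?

A few of the 5→1 routes:
5→2→3→1: 2 + 3 + 8 = 13
5→6→0→1: 1 + 7 + 2 = 10
5→6→2→3→1: 1 + 8 + 3 + 8 = 20
5→2→0→1: 2 + 16 + 2 = 20
5→6→3→1: 1 + 1 + 8 = 10
5→6→0→2→3→1: 1 + 7 + 1 + 3 + 8 = 20
Shortest: 10.

10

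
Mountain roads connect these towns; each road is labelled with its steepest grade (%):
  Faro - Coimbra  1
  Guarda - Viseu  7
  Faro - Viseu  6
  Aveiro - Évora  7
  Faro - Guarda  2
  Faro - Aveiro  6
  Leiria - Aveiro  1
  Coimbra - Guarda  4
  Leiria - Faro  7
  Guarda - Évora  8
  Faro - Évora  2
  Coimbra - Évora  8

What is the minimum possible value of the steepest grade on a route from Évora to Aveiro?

Checking several routes:
Évora - Faro - Aveiro: max(2, 6) = 6
Évora - Aveiro: max(7) = 7
Évora - Faro - Leiria - Aveiro: max(2, 7, 1) = 7
Évora - Guarda - Faro - Aveiro: max(8, 2, 6) = 8
The minimum achievable maximum is 6%.

6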